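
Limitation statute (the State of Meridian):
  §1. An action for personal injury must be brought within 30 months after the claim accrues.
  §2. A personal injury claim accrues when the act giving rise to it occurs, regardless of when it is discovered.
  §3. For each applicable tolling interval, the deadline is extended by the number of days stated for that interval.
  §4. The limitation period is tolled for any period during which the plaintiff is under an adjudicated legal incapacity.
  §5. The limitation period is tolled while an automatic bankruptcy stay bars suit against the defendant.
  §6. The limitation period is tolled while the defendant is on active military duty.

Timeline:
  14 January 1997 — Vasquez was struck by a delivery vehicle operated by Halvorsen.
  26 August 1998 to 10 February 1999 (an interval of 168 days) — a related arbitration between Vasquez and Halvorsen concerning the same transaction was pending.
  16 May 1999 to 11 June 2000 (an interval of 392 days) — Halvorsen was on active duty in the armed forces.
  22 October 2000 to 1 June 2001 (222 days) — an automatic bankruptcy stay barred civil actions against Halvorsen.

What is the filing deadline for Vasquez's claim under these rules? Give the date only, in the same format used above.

The claim accrued on 14 January 1997, the date of the act.
Adding the 30 months base period to 14 January 1997 gives a deadline of 14 July 1999, before any tolling.
The period was tolled for 392 days by the defendant's active military service (16 May 1999 to 11 June 2000), pushing the deadline to 9 August 2000.
By the time the automatic bankruptcy stay began on 22 October 2000, the limitation period had already expired on 9 August 2000; that interval cannot revive it.
The pending related arbitration from 26 August 1998 to 10 February 1999 does not toll the period, because no stated rule makes a pending arbitration a tolling event.

9 August 2000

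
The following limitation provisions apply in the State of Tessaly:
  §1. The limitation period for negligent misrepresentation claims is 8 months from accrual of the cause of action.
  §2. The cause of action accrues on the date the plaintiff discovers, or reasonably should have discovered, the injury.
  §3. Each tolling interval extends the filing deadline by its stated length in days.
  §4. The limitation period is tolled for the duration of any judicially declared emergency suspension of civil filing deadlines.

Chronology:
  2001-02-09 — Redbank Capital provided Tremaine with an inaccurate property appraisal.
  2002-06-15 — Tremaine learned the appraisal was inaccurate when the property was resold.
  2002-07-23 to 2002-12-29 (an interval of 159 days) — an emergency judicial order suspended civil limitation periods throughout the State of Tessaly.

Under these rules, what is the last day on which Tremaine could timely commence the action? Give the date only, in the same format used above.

Accrual is tied to discovery, so the period began on 2002-06-15 rather than on 2001-02-09 when the act occurred.
8 months from 2002-06-15 is 2003-02-15.
The period was tolled for 159 days by the emergency suspension of filing deadlines (2002-07-23 to 2002-12-29), pushing the deadline to 2003-07-24.

2003-07-24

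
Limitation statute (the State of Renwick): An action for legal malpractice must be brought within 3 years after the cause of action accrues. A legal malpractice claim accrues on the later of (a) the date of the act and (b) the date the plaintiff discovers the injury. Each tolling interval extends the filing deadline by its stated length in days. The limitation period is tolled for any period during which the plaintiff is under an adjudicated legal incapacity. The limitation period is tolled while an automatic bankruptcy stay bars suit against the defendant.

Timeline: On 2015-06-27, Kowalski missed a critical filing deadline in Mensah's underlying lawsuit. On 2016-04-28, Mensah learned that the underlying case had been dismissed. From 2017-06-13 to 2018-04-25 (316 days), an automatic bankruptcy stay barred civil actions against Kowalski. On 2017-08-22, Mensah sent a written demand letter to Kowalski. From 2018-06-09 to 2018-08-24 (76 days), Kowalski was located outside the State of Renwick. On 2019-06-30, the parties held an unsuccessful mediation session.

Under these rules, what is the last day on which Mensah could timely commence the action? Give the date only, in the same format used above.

2020-03-09

Because discovery on 2016-04-28 post-dates the 2015-06-27 act, accrual under the later-of rule falls on 2016-04-28.
The untolled deadline — 3 years after 2016-04-28 — is 2019-04-28.
Because the automatic bankruptcy stay ran from 2017-06-13 to 2018-04-25, the deadline is extended by 316 days to 2020-03-09.
Although the defendant's absence ran from 2018-06-09 to 2018-08-24, the stated rules do not make that a tolling event, so it is disregarded.
None of the other events listed affects the running of the period under the stated rules.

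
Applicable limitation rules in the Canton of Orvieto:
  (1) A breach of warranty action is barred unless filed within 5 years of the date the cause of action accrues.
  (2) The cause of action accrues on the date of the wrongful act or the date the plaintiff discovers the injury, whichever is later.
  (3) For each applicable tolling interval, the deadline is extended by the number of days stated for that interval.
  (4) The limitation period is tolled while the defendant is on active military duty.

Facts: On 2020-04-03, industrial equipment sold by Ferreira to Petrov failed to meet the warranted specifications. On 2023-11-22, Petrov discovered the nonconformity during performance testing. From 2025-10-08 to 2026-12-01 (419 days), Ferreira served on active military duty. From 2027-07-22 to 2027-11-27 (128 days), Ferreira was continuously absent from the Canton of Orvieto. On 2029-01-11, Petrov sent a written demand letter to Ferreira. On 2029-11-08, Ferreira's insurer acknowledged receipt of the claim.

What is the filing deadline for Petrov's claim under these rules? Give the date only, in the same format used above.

The claim accrued on 2023-11-22 — the later of the 2020-04-03 act and the 2023-11-22 discovery.
The untolled deadline — 5 years after 2023-11-22 — is 2028-11-22.
The defendant's active military service from 2025-10-08 to 2026-12-01 tolled the period for 419 days, extending the deadline to 2030-01-15.
No stated provision tolls the period for the defendant's absence, so the interval from 2027-07-22 to 2027-11-27 has no effect on the deadline.
None of the other events listed affects the running of the period under the stated rules.

2030-01-15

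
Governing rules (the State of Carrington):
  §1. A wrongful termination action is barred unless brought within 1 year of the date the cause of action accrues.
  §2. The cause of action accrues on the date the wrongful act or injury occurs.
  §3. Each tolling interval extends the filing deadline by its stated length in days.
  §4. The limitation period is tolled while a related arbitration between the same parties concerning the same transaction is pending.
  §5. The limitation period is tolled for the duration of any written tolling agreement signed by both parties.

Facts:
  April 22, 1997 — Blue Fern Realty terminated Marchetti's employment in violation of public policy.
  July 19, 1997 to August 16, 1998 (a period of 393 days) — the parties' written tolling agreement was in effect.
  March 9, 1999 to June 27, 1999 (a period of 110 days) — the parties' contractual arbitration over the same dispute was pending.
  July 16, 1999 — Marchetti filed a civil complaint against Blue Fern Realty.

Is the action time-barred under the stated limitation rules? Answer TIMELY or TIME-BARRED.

TIMELY

The claim accrued on April 22, 1997, when the wrongful act occurred.
The untolled deadline — 1 year after April 22, 1997 — is April 22, 1998.
Because the written tolling agreement ran from July 19, 1997 to August 16, 1998, the deadline is extended by 393 days to May 20, 1999.
The pending related arbitration from March 9, 1999 to June 27, 1999 tolled the period for 110 days, extending the deadline to September 7, 1999.
Marchetti filed on July 16, 1999, before the September 7, 1999 deadline, so the action is timely.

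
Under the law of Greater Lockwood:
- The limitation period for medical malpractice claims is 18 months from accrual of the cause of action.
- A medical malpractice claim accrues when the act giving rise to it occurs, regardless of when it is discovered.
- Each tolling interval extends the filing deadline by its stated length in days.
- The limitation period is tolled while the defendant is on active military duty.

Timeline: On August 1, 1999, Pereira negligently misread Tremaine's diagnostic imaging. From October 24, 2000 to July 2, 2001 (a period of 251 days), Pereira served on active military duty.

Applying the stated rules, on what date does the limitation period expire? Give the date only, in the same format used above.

The limitation period began to run on August 1, 1999.
18 months from August 1, 1999 is February 1, 2001.
The defendant's active military service from October 24, 2000 to July 2, 2001 tolled the period for 251 days, extending the deadline to October 10, 2001.

October 10, 2001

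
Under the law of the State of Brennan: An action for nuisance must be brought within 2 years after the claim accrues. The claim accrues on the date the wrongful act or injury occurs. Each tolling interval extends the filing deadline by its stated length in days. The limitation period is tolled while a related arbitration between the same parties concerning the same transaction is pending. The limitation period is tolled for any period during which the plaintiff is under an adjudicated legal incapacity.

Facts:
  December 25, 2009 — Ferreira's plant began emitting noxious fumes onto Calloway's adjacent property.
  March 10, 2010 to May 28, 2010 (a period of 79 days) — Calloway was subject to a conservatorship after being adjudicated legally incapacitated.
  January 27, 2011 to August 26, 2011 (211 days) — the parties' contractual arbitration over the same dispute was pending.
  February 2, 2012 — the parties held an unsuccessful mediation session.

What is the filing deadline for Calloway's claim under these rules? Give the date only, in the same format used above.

October 10, 2012

The claim accrued on December 25, 2009, the date of the act.
2 years from December 25, 2009 is December 25, 2011.
The plaintiff's legal incapacity from March 10, 2010 to May 28, 2010 tolled the period for 79 days, extending the deadline to March 13, 2012.
The period was tolled for 211 days by the pending related arbitration (January 27, 2011 to August 26, 2011), pushing the deadline to October 10, 2012.
The other events in the timeline have no effect on the limitation period under the stated rules.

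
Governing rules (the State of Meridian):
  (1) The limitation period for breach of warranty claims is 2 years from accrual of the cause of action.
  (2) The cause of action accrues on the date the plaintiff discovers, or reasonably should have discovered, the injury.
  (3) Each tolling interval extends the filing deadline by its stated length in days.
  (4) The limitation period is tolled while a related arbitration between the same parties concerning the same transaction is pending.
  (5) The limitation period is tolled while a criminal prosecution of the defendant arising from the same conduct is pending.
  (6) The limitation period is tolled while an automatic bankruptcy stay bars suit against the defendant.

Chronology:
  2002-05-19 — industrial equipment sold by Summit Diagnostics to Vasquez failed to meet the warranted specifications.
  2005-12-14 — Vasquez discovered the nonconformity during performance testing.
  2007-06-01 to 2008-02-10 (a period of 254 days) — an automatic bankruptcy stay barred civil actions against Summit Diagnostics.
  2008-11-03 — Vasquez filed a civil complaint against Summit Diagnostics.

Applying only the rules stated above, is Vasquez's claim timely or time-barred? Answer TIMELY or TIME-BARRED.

TIME-BARRED

Under the discovery rule, the claim accrued on 2005-12-14, when Vasquez discovered the injury — not on the 2002-05-19 date of the underlying act.
Adding the 2 years base period to 2005-12-14 gives a deadline of 2007-12-14, before any tolling.
Because the automatic bankruptcy stay ran from 2007-06-01 to 2008-02-10, the deadline is extended by 254 days to 2008-08-24.
Vasquez filed on 2008-11-03, after the 2008-08-24 deadline, so the action is time-barred.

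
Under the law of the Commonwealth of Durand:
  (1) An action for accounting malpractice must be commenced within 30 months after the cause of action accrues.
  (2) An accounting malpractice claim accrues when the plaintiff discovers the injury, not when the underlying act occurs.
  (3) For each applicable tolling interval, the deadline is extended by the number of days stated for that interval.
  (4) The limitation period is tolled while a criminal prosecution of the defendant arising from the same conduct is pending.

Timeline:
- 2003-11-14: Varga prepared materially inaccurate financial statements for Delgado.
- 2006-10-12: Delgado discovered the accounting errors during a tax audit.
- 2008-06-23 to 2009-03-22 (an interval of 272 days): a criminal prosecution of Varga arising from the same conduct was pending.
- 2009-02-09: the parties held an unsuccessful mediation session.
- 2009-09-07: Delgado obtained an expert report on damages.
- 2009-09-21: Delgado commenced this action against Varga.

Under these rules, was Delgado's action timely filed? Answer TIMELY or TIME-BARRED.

Under the discovery rule, the claim accrued on 2006-10-12, when Delgado discovered the injury — not on the 2003-11-14 date of the underlying act.
30 months from 2006-10-12 is 2009-04-12.
The pending criminal prosecution from 2008-06-23 to 2009-03-22 tolled the period for 272 days, extending the deadline to 2010-01-09.
None of the other events listed affects the running of the period under the stated rules.
Delgado filed on 2009-09-21, before the 2010-01-09 deadline, so the action is timely.

TIMELY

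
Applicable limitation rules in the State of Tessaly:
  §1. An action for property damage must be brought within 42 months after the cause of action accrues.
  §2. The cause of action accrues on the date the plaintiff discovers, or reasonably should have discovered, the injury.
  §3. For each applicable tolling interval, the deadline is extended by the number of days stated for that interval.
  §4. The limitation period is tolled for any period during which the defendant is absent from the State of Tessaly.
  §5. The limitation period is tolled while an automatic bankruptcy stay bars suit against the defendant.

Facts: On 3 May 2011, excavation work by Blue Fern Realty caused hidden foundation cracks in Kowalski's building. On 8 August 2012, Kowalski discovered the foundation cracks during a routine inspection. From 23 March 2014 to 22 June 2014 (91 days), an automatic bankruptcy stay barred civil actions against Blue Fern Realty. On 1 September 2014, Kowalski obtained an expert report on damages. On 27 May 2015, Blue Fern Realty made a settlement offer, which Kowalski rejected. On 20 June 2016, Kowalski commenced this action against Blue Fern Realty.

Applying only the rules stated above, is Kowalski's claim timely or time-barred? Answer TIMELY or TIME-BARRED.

Accrual is tied to discovery, so the period began on 8 August 2012 rather than on 3 May 2011 when the act occurred.
Adding the 42 months base period to 8 August 2012 gives a deadline of 8 February 2016, before any tolling.
The period was tolled for 91 days by the automatic bankruptcy stay (23 March 2014 to 22 June 2014), pushing the deadline to 9 May 2016.
The other events in the timeline have no effect on the limitation period under the stated rules.
Filing on 20 June 2016 missed the 9 May 2016 deadline — the action is time-barred.

TIME-BARRED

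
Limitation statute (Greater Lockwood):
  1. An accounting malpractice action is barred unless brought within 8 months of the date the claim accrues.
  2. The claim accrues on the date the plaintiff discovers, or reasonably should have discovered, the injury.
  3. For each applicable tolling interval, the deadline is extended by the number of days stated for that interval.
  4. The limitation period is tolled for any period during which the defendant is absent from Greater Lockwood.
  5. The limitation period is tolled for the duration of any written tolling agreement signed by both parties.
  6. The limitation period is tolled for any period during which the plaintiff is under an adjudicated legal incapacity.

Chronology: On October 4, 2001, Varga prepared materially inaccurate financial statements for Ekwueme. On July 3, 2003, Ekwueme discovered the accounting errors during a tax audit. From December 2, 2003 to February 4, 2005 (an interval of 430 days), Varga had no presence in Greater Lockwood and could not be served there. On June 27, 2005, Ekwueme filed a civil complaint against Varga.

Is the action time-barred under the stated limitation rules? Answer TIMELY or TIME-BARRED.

TIME-BARRED

Accrual is tied to discovery, so the period began on July 3, 2003 rather than on October 4, 2001 when the act occurred.
The untolled deadline — 8 months after July 3, 2003 — is March 3, 2004.
Because the defendant's absence from the jurisdiction ran from December 2, 2003 to February 4, 2005, the deadline is extended by 430 days to May 7, 2005.
The June 27, 2005 filing falls after the May 7, 2005 deadline; the claim is time-barred.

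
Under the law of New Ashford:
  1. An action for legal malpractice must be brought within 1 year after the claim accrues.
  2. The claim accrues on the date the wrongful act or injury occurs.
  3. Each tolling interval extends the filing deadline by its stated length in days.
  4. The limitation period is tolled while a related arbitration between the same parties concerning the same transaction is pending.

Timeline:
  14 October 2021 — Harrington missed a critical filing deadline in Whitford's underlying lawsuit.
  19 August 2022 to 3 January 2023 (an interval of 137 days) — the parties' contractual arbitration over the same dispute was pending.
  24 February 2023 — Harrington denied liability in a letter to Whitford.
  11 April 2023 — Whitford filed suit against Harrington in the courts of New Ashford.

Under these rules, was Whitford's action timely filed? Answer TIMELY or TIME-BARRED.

TIME-BARRED

The limitation period began to run on 14 October 2021.
1 year from 14 October 2021 is 14 October 2022.
The pending related arbitration from 19 August 2022 to 3 January 2023 tolled the period for 137 days, extending the deadline to 28 February 2023.
Nothing else in the chronology tolls or restarts the period.
The 11 April 2023 filing falls after the 28 February 2023 deadline; the claim is time-barred.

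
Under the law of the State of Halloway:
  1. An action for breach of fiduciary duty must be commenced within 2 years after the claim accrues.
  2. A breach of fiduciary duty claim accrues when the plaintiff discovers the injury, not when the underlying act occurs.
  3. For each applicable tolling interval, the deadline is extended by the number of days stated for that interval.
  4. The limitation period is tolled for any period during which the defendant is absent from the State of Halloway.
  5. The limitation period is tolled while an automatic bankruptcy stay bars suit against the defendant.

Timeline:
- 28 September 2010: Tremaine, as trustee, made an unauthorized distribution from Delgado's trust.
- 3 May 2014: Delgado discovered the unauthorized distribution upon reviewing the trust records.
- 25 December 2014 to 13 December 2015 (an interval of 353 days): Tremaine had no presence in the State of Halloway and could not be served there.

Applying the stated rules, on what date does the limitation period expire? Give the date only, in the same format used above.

Under the discovery rule, the claim accrued on 3 May 2014, when Delgado discovered the injury — not on the 28 September 2010 date of the underlying act.
The untolled deadline — 2 years after 3 May 2014 — is 3 May 2016.
The defendant's absence from the jurisdiction from 25 December 2014 to 13 December 2015 tolled the period for 353 days, extending the deadline to 21 April 2017.

21 April 2017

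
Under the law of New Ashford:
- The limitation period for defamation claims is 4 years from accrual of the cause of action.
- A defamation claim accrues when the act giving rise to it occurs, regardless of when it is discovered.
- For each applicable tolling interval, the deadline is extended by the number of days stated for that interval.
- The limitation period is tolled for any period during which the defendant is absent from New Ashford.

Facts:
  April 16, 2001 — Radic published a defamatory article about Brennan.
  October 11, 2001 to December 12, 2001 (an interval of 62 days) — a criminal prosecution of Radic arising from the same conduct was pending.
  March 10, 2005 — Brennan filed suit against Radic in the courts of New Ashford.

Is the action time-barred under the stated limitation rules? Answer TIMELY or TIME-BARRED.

TIMELY

The cause of action accrued on April 16, 2001, the date of the act.
4 years from April 16, 2001 is April 16, 2005.
The pending criminal prosecution from October 11, 2001 to December 12, 2001 does not toll the period, because no stated rule makes a criminal prosecution a tolling event.
Filing on March 10, 2005 beat the April 16, 2005 deadline — the action is timely.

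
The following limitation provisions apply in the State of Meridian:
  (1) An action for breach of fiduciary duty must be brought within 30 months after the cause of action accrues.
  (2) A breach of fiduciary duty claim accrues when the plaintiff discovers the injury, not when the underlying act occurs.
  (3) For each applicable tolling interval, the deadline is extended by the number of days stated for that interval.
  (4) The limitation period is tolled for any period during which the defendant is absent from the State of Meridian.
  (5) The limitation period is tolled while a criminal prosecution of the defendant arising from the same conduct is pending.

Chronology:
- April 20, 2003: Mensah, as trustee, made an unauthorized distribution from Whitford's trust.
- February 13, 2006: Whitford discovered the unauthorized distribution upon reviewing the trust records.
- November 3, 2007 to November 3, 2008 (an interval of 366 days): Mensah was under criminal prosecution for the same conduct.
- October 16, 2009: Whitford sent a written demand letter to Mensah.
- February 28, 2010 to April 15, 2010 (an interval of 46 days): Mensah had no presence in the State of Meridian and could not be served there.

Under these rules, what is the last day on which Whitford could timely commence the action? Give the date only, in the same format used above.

Accrual is tied to discovery, so the period began on February 13, 2006 rather than on April 20, 2003 when the act occurred.
The untolled deadline — 30 months after February 13, 2006 — is August 13, 2008.
Because the pending criminal prosecution ran from November 3, 2007 to November 3, 2008, the deadline is extended by 366 days to August 14, 2009.
By the time the defendant's absence from the jurisdiction began on February 28, 2010, the limitation period had already expired on August 14, 2009; that interval cannot revive it.
None of the other events listed affects the running of the period under the stated rules.

August 14, 2009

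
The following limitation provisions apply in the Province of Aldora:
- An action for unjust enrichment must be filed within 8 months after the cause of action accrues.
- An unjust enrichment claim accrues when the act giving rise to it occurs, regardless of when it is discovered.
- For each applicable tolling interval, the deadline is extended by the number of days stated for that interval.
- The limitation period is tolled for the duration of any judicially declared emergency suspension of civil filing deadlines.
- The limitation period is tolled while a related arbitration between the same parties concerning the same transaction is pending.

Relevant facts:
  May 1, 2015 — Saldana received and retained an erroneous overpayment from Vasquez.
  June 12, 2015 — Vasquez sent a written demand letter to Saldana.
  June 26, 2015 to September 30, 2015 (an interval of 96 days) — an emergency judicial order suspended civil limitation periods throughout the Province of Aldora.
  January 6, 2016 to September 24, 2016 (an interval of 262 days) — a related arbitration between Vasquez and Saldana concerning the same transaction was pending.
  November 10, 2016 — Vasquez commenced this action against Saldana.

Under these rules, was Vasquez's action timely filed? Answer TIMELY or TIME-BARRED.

The limitation period began to run on May 1, 2015.
The untolled deadline — 8 months after May 1, 2015 — is January 1, 2016.
The emergency suspension of filing deadlines from June 26, 2015 to September 30, 2015 tolled the period for 96 days, extending the deadline to April 6, 2016.
The pending related arbitration from January 6, 2016 to September 24, 2016 tolled the period for 262 days, extending the deadline to December 24, 2016.
The other events in the timeline have no effect on the limitation period under the stated rules.
Filing on November 10, 2016 beat the December 24, 2016 deadline — the action is timely.

TIMELY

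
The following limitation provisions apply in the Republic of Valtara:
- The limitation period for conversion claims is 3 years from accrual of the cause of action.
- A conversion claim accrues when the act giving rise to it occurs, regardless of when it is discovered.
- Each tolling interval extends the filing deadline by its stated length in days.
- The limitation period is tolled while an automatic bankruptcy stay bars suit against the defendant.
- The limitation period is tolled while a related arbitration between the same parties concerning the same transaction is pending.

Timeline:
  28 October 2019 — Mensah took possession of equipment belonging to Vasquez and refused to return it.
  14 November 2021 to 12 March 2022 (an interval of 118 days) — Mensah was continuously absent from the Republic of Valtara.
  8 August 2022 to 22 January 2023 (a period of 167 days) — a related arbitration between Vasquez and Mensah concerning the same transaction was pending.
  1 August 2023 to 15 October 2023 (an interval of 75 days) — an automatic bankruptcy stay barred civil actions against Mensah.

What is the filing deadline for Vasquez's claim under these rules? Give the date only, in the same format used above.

The claim accrued on 28 October 2019, when the wrongful act occurred.
3 years from 28 October 2019 is 28 October 2022.
The period was tolled for 167 days by the pending related arbitration (8 August 2022 to 22 January 2023), pushing the deadline to 13 April 2023.
The automatic bankruptcy stay starting 1 August 2023 came too late — the period had run on 13 April 2023 — and so does not extend the deadline.
Although the defendant's absence ran from 14 November 2021 to 12 March 2022, the stated rules do not make that a tolling event, so it is disregarded.

13 April 2023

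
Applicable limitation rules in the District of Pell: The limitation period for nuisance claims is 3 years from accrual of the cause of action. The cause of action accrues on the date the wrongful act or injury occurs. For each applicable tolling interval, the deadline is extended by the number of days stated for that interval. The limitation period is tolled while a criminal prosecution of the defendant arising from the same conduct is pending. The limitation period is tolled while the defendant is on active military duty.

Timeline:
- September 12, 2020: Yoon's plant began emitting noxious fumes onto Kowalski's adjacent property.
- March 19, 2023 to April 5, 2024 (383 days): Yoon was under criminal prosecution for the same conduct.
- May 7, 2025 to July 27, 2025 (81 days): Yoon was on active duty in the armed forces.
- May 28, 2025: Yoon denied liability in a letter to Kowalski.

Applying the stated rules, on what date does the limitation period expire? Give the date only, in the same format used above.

The claim accrued on September 12, 2020, when the wrongful act occurred.
Adding the 3 years base period to September 12, 2020 gives a deadline of September 12, 2023, before any tolling.
Because the pending criminal prosecution ran from March 19, 2023 to April 5, 2024, the deadline is extended by 383 days to September 29, 2024.
The defendant's active military service from May 7, 2025 to July 27, 2025 began after the period had already run on September 29, 2024, so it has no tolling effect.
Nothing else in the chronology tolls or restarts the period.

September 29, 2024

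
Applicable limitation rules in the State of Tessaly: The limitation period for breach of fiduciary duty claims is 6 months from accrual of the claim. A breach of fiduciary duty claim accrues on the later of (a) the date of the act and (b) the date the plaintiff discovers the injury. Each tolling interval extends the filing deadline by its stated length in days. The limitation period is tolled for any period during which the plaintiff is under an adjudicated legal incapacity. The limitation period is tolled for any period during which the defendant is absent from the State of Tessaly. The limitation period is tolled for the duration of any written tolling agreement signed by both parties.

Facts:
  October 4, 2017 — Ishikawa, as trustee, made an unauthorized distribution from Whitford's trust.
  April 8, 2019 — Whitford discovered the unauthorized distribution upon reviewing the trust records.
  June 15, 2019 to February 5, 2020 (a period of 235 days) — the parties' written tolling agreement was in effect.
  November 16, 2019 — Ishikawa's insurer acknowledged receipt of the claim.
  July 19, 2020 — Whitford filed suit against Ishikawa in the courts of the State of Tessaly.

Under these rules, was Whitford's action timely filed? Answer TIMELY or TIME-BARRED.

TIME-BARRED

Taking the later of the act (October 4, 2017) and discovery (April 8, 2019), the claim accrued on April 8, 2019.
The untolled deadline — 6 months after April 8, 2019 — is October 8, 2019.
Because the written tolling agreement ran from June 15, 2019 to February 5, 2020, the deadline is extended by 235 days to May 30, 2020.
Nothing else in the chronology tolls or restarts the period.
The July 19, 2020 filing falls after the May 30, 2020 deadline; the claim is time-barred.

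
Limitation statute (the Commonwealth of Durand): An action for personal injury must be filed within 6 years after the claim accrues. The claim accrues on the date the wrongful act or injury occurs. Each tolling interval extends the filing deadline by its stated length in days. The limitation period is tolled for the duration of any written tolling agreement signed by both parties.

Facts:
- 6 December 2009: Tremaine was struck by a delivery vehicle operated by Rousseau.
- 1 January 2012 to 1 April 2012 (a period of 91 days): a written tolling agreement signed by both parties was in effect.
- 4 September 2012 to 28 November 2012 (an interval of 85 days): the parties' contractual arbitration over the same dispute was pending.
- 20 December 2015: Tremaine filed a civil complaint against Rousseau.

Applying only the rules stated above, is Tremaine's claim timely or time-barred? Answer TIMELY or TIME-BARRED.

TIMELY

The limitation period began to run on 6 December 2009.
Adding the 6 years base period to 6 December 2009 gives a deadline of 6 December 2015, before any tolling.
The period was tolled for 91 days by the written tolling agreement (1 January 2012 to 1 April 2012), pushing the deadline to 6 March 2016.
No stated provision tolls the period for a pending arbitration, so the interval from 4 September 2012 to 28 November 2012 has no effect on the deadline.
Filing on 20 December 2015 beat the 6 March 2016 deadline — the action is timely.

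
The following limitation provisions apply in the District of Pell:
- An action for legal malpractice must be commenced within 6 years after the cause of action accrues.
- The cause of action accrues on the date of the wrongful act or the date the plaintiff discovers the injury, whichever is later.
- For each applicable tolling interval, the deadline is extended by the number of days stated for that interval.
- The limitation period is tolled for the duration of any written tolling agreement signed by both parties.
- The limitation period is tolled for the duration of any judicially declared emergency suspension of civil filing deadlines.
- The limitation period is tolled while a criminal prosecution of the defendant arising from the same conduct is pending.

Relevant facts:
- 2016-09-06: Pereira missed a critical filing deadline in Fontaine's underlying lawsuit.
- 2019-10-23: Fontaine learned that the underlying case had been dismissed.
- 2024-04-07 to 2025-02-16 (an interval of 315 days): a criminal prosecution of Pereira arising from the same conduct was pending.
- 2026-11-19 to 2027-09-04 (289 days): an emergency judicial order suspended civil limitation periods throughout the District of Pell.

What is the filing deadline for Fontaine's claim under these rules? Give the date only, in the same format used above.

The claim accrued on 2019-10-23 — the later of the 2016-09-06 act and the 2019-10-23 discovery.
The untolled deadline — 6 years after 2019-10-23 — is 2025-10-23.
The pending criminal prosecution from 2024-04-07 to 2025-02-16 tolled the period for 315 days, extending the deadline to 2026-09-03.
By the time the emergency suspension of filing deadlines began on 2026-11-19, the limitation period had already expired on 2026-09-03; that interval cannot revive it.

2026-09-03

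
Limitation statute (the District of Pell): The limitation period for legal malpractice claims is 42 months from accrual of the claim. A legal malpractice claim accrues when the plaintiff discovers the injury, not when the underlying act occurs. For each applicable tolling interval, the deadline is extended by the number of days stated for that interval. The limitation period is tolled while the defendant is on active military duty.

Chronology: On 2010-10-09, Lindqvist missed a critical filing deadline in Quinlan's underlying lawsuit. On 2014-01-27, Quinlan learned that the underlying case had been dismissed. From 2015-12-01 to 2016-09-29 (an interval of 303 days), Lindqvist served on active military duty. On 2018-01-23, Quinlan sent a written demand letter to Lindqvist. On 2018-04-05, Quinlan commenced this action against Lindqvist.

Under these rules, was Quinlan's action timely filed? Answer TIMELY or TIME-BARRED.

Accrual is tied to discovery, so the period began on 2014-01-27 rather than on 2010-10-09 when the act occurred.
Adding the 42 months base period to 2014-01-27 gives a deadline of 2017-07-27, before any tolling.
Because the defendant's active military service ran from 2015-12-01 to 2016-09-29, the deadline is extended by 303 days to 2018-05-26.
None of the other events listed affects the running of the period under the stated rules.
The 2018-04-05 filing precedes the 2018-05-26 deadline; the claim is timely.

TIMELY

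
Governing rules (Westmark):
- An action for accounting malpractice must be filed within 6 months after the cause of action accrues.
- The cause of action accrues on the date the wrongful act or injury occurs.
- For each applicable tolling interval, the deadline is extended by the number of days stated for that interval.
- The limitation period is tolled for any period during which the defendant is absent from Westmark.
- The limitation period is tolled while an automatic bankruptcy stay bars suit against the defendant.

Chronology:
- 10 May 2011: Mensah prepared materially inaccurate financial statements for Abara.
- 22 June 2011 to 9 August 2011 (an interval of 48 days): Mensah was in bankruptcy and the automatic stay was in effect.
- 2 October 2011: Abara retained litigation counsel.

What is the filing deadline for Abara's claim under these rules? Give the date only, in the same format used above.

The claim accrued on 10 May 2011, when the wrongful act occurred.
6 months from 10 May 2011 is 10 November 2011.
The period was tolled for 48 days by the automatic bankruptcy stay (22 June 2011 to 9 August 2011), pushing the deadline to 28 December 2011.
The other events in the timeline have no effect on the limitation period under the stated rules.

28 December 2011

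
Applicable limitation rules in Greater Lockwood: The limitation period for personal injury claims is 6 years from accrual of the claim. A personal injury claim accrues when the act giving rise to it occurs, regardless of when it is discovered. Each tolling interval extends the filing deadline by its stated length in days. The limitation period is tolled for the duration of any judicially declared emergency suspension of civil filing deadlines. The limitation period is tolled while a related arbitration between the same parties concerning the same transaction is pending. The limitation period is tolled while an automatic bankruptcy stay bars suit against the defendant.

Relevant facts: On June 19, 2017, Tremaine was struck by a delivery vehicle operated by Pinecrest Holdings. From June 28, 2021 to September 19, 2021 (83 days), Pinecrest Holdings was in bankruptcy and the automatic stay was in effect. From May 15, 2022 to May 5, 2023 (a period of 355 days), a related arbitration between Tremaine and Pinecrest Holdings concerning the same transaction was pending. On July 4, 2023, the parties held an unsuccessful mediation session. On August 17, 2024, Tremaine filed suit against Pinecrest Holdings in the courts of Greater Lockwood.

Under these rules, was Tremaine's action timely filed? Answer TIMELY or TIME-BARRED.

TIMELY

The claim accrued on June 19, 2017, when the wrongful act occurred.
6 years from June 19, 2017 is June 19, 2023.
The automatic bankruptcy stay from June 28, 2021 to September 19, 2021 tolled the period for 83 days, extending the deadline to September 10, 2023.
Because the pending related arbitration ran from May 15, 2022 to May 5, 2023, the deadline is extended by 355 days to August 30, 2024.
None of the other events listed affects the running of the period under the stated rules.
The August 17, 2024 filing precedes the August 30, 2024 deadline; the claim is timely.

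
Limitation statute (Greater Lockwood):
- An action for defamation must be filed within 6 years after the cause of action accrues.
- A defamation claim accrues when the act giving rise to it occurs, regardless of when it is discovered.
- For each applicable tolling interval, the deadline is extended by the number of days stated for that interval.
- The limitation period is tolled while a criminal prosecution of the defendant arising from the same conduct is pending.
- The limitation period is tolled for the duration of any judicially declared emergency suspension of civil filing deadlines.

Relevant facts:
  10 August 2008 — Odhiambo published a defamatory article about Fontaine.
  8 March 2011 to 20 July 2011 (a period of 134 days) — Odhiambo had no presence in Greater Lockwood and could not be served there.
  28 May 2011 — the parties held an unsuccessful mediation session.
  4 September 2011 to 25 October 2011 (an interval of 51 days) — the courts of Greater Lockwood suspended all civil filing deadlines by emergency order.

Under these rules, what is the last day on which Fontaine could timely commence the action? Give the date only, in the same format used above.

The cause of action accrued on 10 August 2008, the date of the act.
Adding the 6 years base period to 10 August 2008 gives a deadline of 10 August 2014, before any tolling.
Because the emergency suspension of filing deadlines ran from 4 September 2011 to 25 October 2011, the deadline is extended by 51 days to 30 September 2014.
The defendant's absence from the jurisdiction from 8 March 2011 to 20 July 2011 does not toll the period, because no stated rule makes the defendant's absence a tolling event.
Nothing else in the chronology tolls or restarts the period.

30 September 2014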